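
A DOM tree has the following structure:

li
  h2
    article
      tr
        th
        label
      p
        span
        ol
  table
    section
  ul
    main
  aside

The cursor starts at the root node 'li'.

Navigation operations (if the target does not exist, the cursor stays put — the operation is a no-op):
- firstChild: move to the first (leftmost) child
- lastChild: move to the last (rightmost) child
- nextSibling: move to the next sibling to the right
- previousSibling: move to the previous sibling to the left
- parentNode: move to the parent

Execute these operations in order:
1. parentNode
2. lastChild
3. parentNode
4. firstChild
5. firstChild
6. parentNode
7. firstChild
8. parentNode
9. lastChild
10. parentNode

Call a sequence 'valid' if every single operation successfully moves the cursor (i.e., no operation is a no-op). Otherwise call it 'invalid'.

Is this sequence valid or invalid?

Answer: invalid

Derivation:
After 1 (parentNode): li (no-op, stayed)
After 2 (lastChild): aside
After 3 (parentNode): li
After 4 (firstChild): h2
After 5 (firstChild): article
After 6 (parentNode): h2
After 7 (firstChild): article
After 8 (parentNode): h2
After 9 (lastChild): article
After 10 (parentNode): h2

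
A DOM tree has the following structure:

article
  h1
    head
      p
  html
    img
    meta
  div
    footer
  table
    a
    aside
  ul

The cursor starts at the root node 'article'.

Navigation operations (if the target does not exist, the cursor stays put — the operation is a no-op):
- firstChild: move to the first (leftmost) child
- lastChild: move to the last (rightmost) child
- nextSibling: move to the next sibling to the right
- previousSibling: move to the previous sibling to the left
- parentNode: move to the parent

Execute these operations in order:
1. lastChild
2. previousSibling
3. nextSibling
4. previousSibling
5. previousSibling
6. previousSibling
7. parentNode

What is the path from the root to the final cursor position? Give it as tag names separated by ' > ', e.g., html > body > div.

Answer: article

Derivation:
After 1 (lastChild): ul
After 2 (previousSibling): table
After 3 (nextSibling): ul
After 4 (previousSibling): table
After 5 (previousSibling): div
After 6 (previousSibling): html
After 7 (parentNode): article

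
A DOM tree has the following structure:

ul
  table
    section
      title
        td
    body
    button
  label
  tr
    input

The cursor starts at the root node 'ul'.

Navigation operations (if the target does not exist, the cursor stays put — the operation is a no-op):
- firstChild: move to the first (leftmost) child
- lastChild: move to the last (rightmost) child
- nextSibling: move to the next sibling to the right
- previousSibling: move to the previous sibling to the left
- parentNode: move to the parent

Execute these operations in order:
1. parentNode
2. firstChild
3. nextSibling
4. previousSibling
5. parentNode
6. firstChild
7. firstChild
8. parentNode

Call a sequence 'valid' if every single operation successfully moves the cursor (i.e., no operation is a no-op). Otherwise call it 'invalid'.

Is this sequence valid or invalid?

Answer: invalid

Derivation:
After 1 (parentNode): ul (no-op, stayed)
After 2 (firstChild): table
After 3 (nextSibling): label
After 4 (previousSibling): table
After 5 (parentNode): ul
After 6 (firstChild): table
After 7 (firstChild): section
After 8 (parentNode): table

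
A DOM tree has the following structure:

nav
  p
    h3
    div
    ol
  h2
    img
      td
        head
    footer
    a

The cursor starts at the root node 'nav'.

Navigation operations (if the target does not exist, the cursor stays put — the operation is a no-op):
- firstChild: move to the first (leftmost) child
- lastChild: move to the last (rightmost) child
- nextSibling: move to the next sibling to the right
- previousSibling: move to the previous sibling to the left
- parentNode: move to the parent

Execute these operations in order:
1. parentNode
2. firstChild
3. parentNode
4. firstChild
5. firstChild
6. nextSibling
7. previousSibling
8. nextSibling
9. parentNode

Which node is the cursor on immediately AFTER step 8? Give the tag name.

Answer: div

Derivation:
After 1 (parentNode): nav (no-op, stayed)
After 2 (firstChild): p
After 3 (parentNode): nav
After 4 (firstChild): p
After 5 (firstChild): h3
After 6 (nextSibling): div
After 7 (previousSibling): h3
After 8 (nextSibling): div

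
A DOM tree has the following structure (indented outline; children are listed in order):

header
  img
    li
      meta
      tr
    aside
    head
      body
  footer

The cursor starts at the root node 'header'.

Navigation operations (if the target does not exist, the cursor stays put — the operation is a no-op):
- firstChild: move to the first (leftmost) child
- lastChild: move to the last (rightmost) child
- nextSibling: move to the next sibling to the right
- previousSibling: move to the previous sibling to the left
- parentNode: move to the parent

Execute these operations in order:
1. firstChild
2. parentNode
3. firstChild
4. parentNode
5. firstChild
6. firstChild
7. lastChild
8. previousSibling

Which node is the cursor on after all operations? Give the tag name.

After 1 (firstChild): img
After 2 (parentNode): header
After 3 (firstChild): img
After 4 (parentNode): header
After 5 (firstChild): img
After 6 (firstChild): li
After 7 (lastChild): tr
After 8 (previousSibling): meta

Answer: meta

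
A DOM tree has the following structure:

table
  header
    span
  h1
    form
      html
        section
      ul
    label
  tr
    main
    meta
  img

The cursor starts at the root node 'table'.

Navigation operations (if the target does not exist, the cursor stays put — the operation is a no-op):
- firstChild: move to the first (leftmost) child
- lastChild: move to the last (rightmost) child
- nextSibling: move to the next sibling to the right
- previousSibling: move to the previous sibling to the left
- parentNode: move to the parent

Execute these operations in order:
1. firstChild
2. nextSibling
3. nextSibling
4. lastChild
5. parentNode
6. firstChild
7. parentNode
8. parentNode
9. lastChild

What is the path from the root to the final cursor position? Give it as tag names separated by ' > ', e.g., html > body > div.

Answer: table > img

Derivation:
After 1 (firstChild): header
After 2 (nextSibling): h1
After 3 (nextSibling): tr
After 4 (lastChild): meta
After 5 (parentNode): tr
After 6 (firstChild): main
After 7 (parentNode): tr
After 8 (parentNode): table
After 9 (lastChild): img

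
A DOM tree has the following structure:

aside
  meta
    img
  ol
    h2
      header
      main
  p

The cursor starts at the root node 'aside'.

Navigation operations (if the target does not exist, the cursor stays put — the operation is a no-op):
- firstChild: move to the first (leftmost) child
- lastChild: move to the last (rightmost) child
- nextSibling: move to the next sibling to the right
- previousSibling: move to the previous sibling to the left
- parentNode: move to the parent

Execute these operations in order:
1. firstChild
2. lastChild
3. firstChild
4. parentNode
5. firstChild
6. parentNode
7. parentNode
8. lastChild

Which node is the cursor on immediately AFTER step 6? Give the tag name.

Answer: meta

Derivation:
After 1 (firstChild): meta
After 2 (lastChild): img
After 3 (firstChild): img (no-op, stayed)
After 4 (parentNode): meta
After 5 (firstChild): img
After 6 (parentNode): meta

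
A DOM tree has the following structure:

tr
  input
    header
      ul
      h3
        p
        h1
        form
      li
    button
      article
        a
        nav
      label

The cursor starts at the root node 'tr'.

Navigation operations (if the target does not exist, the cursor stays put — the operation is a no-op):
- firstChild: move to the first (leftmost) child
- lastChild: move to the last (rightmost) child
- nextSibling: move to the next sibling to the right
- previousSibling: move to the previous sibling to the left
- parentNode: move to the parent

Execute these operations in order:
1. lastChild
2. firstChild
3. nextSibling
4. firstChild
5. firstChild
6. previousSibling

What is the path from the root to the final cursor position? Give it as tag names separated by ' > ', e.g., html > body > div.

After 1 (lastChild): input
After 2 (firstChild): header
After 3 (nextSibling): button
After 4 (firstChild): article
After 5 (firstChild): a
After 6 (previousSibling): a (no-op, stayed)

Answer: tr > input > button > article > a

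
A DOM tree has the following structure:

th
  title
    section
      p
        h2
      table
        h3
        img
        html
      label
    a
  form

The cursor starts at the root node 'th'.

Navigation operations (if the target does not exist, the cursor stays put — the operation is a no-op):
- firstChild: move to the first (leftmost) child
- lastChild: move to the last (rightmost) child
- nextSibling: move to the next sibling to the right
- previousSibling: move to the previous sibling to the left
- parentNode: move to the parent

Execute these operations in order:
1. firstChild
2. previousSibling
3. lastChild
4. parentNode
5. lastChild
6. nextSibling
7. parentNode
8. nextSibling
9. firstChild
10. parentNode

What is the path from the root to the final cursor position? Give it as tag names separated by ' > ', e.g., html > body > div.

After 1 (firstChild): title
After 2 (previousSibling): title (no-op, stayed)
After 3 (lastChild): a
After 4 (parentNode): title
After 5 (lastChild): a
After 6 (nextSibling): a (no-op, stayed)
After 7 (parentNode): title
After 8 (nextSibling): form
After 9 (firstChild): form (no-op, stayed)
After 10 (parentNode): th

Answer: th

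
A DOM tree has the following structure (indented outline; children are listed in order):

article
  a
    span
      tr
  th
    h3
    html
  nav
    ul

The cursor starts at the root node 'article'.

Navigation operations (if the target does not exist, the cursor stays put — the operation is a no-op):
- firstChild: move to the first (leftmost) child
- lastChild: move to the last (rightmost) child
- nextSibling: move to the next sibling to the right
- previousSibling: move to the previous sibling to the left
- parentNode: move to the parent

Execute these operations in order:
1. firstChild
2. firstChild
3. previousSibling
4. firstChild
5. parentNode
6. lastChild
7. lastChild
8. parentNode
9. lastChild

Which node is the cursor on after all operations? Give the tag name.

Answer: tr

Derivation:
After 1 (firstChild): a
After 2 (firstChild): span
After 3 (previousSibling): span (no-op, stayed)
After 4 (firstChild): tr
After 5 (parentNode): span
After 6 (lastChild): tr
After 7 (lastChild): tr (no-op, stayed)
After 8 (parentNode): span
After 9 (lastChild): tr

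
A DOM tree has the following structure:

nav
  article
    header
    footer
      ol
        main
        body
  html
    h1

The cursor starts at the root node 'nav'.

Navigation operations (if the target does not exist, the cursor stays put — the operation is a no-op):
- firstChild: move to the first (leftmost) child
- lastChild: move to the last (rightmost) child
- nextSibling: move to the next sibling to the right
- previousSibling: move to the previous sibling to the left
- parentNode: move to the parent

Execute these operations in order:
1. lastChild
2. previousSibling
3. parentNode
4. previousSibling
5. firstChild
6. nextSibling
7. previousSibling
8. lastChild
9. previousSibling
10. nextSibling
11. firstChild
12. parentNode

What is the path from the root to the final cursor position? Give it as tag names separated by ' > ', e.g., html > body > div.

After 1 (lastChild): html
After 2 (previousSibling): article
After 3 (parentNode): nav
After 4 (previousSibling): nav (no-op, stayed)
After 5 (firstChild): article
After 6 (nextSibling): html
After 7 (previousSibling): article
After 8 (lastChild): footer
After 9 (previousSibling): header
After 10 (nextSibling): footer
After 11 (firstChild): ol
After 12 (parentNode): footer

Answer: nav > article > footer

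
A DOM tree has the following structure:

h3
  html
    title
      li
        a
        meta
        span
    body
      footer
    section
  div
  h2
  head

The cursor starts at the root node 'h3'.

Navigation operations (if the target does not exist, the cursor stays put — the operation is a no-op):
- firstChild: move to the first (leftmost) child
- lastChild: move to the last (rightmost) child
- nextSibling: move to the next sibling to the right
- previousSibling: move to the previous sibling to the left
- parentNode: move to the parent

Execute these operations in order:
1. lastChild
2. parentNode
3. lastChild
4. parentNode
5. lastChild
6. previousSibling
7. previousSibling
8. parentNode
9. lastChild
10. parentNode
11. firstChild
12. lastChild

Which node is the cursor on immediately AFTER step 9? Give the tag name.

After 1 (lastChild): head
After 2 (parentNode): h3
After 3 (lastChild): head
After 4 (parentNode): h3
After 5 (lastChild): head
After 6 (previousSibling): h2
After 7 (previousSibling): div
After 8 (parentNode): h3
After 9 (lastChild): head

Answer: head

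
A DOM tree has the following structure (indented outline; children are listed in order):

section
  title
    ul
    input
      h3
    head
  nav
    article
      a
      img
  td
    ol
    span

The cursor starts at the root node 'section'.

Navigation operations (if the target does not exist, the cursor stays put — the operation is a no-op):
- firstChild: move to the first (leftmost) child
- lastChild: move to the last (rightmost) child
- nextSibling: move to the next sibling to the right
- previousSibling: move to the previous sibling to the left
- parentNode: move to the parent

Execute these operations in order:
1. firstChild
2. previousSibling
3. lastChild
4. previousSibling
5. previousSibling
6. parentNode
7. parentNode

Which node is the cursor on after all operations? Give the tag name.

After 1 (firstChild): title
After 2 (previousSibling): title (no-op, stayed)
After 3 (lastChild): head
After 4 (previousSibling): input
After 5 (previousSibling): ul
After 6 (parentNode): title
After 7 (parentNode): section

Answer: section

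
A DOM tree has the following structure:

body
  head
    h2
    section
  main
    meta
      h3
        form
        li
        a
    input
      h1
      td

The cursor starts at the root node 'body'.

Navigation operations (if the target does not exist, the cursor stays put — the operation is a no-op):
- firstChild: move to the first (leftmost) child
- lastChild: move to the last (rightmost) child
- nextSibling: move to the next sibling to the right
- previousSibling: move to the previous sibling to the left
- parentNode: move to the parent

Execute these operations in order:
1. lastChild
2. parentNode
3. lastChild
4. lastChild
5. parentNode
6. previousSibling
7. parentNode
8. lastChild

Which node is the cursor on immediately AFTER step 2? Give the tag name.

After 1 (lastChild): main
After 2 (parentNode): body

Answer: body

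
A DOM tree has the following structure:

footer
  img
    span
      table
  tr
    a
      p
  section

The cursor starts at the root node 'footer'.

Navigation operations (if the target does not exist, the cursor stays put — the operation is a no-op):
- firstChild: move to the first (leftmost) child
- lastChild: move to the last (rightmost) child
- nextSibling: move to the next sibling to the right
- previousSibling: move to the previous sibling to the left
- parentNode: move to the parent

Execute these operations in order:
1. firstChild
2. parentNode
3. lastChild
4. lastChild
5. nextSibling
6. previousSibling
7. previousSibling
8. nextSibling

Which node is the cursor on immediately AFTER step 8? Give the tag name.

After 1 (firstChild): img
After 2 (parentNode): footer
After 3 (lastChild): section
After 4 (lastChild): section (no-op, stayed)
After 5 (nextSibling): section (no-op, stayed)
After 6 (previousSibling): tr
After 7 (previousSibling): img
After 8 (nextSibling): tr

Answer: tr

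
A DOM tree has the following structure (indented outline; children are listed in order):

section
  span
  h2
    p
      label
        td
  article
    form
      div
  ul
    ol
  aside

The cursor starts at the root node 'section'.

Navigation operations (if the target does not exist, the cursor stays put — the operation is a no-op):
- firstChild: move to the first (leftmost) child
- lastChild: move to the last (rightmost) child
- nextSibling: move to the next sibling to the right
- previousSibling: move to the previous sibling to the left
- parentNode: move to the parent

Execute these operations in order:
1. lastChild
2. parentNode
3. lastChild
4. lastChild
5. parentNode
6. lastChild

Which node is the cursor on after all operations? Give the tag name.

Answer: aside

Derivation:
After 1 (lastChild): aside
After 2 (parentNode): section
After 3 (lastChild): aside
After 4 (lastChild): aside (no-op, stayed)
After 5 (parentNode): section
After 6 (lastChild): aside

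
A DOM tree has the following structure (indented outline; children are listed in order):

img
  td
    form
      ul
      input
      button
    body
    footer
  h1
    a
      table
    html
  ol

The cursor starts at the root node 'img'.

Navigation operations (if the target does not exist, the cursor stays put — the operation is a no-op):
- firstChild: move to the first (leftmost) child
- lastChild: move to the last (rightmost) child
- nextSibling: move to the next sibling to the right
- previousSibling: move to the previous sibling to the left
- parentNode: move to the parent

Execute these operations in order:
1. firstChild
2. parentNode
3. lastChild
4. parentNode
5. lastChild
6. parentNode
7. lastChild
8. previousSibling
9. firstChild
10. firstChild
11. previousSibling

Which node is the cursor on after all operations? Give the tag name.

Answer: table

Derivation:
After 1 (firstChild): td
After 2 (parentNode): img
After 3 (lastChild): ol
After 4 (parentNode): img
After 5 (lastChild): ol
After 6 (parentNode): img
After 7 (lastChild): ol
After 8 (previousSibling): h1
After 9 (firstChild): a
After 10 (firstChild): table
After 11 (previousSibling): table (no-op, stayed)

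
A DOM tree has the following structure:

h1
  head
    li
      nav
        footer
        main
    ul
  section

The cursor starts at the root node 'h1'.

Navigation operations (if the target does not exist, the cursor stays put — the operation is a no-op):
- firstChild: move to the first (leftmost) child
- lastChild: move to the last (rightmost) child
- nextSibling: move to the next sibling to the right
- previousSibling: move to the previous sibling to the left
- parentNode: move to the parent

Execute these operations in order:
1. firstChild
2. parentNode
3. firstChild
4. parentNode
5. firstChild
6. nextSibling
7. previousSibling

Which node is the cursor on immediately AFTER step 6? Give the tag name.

After 1 (firstChild): head
After 2 (parentNode): h1
After 3 (firstChild): head
After 4 (parentNode): h1
After 5 (firstChild): head
After 6 (nextSibling): section

Answer: section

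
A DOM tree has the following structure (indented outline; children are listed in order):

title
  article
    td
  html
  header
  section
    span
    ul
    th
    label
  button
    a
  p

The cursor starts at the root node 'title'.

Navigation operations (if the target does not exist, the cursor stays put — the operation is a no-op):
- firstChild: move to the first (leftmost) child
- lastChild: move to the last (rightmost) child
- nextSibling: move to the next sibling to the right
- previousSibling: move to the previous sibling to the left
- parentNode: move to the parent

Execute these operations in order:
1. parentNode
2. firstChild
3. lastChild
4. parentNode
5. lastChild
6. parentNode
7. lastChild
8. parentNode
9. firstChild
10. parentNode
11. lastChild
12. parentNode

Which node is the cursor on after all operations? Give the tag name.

Answer: article

Derivation:
After 1 (parentNode): title (no-op, stayed)
After 2 (firstChild): article
After 3 (lastChild): td
After 4 (parentNode): article
After 5 (lastChild): td
After 6 (parentNode): article
After 7 (lastChild): td
After 8 (parentNode): article
After 9 (firstChild): td
After 10 (parentNode): article
After 11 (lastChild): td
After 12 (parentNode): article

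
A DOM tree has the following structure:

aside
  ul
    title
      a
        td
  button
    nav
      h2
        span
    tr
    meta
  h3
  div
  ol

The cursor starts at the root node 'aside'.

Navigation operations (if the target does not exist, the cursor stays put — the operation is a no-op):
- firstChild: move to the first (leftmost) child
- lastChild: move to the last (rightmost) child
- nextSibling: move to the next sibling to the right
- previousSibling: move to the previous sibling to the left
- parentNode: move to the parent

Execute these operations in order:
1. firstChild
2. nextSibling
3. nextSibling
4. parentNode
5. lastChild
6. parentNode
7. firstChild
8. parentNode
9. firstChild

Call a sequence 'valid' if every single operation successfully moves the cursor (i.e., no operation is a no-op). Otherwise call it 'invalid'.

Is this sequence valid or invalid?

After 1 (firstChild): ul
After 2 (nextSibling): button
After 3 (nextSibling): h3
After 4 (parentNode): aside
After 5 (lastChild): ol
After 6 (parentNode): aside
After 7 (firstChild): ul
After 8 (parentNode): aside
After 9 (firstChild): ul

Answer: valid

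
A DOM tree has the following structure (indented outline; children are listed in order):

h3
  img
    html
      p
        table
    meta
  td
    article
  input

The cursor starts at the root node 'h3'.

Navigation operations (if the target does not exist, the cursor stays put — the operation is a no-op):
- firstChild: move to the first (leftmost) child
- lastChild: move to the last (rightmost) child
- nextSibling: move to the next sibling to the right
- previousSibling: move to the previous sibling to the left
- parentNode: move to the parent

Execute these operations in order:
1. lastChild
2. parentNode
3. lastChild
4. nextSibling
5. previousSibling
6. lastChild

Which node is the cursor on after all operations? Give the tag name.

Answer: article

Derivation:
After 1 (lastChild): input
After 2 (parentNode): h3
After 3 (lastChild): input
After 4 (nextSibling): input (no-op, stayed)
After 5 (previousSibling): td
After 6 (lastChild): article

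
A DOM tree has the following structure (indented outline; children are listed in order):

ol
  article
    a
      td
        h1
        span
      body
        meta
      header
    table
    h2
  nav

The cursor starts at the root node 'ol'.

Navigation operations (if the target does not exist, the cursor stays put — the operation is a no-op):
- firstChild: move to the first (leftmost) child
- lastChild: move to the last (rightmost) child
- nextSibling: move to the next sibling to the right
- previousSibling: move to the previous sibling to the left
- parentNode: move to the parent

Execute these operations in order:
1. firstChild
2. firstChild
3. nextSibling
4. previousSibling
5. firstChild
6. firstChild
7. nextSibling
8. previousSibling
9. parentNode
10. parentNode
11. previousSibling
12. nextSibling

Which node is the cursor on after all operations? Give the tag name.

After 1 (firstChild): article
After 2 (firstChild): a
After 3 (nextSibling): table
After 4 (previousSibling): a
After 5 (firstChild): td
After 6 (firstChild): h1
After 7 (nextSibling): span
After 8 (previousSibling): h1
After 9 (parentNode): td
After 10 (parentNode): a
After 11 (previousSibling): a (no-op, stayed)
After 12 (nextSibling): table

Answer: table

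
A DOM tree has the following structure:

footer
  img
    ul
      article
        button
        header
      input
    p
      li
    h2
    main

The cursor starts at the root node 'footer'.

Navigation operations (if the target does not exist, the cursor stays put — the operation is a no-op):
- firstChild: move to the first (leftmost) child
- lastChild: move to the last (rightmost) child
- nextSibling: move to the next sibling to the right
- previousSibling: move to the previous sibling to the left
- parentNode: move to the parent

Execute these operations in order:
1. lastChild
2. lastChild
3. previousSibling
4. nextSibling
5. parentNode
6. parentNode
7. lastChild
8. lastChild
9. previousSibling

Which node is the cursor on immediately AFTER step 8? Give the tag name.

Answer: main

Derivation:
After 1 (lastChild): img
After 2 (lastChild): main
After 3 (previousSibling): h2
After 4 (nextSibling): main
After 5 (parentNode): img
After 6 (parentNode): footer
After 7 (lastChild): img
After 8 (lastChild): main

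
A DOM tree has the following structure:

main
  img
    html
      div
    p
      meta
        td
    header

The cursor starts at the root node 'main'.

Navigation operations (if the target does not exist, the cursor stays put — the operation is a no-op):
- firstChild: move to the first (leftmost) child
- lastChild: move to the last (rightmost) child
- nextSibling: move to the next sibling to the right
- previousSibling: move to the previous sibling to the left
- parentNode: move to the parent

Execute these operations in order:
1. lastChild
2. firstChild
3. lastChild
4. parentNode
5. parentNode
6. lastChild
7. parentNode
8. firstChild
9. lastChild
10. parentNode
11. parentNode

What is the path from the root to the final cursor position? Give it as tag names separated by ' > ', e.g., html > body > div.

After 1 (lastChild): img
After 2 (firstChild): html
After 3 (lastChild): div
After 4 (parentNode): html
After 5 (parentNode): img
After 6 (lastChild): header
After 7 (parentNode): img
After 8 (firstChild): html
After 9 (lastChild): div
After 10 (parentNode): html
After 11 (parentNode): img

Answer: main > img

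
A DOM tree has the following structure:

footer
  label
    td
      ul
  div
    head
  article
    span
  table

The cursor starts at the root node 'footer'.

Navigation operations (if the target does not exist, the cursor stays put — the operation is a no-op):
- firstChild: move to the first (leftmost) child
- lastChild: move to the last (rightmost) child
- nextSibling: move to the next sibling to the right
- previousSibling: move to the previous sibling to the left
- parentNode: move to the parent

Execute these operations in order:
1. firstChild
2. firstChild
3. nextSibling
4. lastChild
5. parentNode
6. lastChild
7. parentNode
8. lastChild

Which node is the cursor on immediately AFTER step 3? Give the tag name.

After 1 (firstChild): label
After 2 (firstChild): td
After 3 (nextSibling): td (no-op, stayed)

Answer: td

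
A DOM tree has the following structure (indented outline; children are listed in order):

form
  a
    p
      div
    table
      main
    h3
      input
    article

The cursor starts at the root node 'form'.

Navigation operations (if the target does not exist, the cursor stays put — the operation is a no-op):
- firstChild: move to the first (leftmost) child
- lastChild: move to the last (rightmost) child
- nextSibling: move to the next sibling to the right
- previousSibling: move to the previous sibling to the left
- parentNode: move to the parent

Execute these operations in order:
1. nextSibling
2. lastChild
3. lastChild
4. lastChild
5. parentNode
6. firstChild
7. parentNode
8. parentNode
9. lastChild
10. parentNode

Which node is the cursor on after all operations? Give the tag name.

Answer: form

Derivation:
After 1 (nextSibling): form (no-op, stayed)
After 2 (lastChild): a
After 3 (lastChild): article
After 4 (lastChild): article (no-op, stayed)
After 5 (parentNode): a
After 6 (firstChild): p
After 7 (parentNode): a
After 8 (parentNode): form
After 9 (lastChild): a
After 10 (parentNode): form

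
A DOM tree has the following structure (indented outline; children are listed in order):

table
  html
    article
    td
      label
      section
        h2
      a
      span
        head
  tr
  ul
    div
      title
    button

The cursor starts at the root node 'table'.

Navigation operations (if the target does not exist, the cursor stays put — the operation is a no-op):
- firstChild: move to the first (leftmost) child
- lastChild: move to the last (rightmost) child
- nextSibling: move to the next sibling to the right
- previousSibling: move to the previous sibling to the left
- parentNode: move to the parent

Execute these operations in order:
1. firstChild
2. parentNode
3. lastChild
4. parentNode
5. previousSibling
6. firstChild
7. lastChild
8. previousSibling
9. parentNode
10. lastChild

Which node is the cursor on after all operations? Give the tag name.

Answer: td

Derivation:
After 1 (firstChild): html
After 2 (parentNode): table
After 3 (lastChild): ul
After 4 (parentNode): table
After 5 (previousSibling): table (no-op, stayed)
After 6 (firstChild): html
After 7 (lastChild): td
After 8 (previousSibling): article
After 9 (parentNode): html
After 10 (lastChild): td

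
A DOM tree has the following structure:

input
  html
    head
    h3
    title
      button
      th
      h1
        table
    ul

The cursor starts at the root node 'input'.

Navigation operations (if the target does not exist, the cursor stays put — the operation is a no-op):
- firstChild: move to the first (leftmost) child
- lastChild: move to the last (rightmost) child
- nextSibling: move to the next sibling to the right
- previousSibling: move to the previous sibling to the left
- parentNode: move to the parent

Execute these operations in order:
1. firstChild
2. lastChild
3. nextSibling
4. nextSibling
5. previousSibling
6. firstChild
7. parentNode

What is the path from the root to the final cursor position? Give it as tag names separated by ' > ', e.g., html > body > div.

After 1 (firstChild): html
After 2 (lastChild): ul
After 3 (nextSibling): ul (no-op, stayed)
After 4 (nextSibling): ul (no-op, stayed)
After 5 (previousSibling): title
After 6 (firstChild): button
After 7 (parentNode): title

Answer: input > html > title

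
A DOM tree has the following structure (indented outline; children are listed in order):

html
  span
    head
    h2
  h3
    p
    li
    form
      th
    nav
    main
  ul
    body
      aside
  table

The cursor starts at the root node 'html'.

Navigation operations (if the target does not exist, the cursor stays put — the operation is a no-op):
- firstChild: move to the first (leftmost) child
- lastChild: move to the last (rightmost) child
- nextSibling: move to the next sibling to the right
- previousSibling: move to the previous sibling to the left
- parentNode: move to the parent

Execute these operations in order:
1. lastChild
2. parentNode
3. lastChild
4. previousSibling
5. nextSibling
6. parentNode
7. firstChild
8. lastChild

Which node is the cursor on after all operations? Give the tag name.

After 1 (lastChild): table
After 2 (parentNode): html
After 3 (lastChild): table
After 4 (previousSibling): ul
After 5 (nextSibling): table
After 6 (parentNode): html
After 7 (firstChild): span
After 8 (lastChild): h2

Answer: h2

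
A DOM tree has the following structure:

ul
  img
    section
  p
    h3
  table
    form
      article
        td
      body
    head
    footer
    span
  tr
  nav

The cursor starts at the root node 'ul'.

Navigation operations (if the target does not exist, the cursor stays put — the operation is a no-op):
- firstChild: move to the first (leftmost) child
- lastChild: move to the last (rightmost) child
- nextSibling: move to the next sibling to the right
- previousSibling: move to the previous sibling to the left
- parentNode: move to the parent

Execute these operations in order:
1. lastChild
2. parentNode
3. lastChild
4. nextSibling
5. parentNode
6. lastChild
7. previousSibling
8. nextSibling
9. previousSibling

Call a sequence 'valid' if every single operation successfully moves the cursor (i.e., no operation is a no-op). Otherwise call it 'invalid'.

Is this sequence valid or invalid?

After 1 (lastChild): nav
After 2 (parentNode): ul
After 3 (lastChild): nav
After 4 (nextSibling): nav (no-op, stayed)
After 5 (parentNode): ul
After 6 (lastChild): nav
After 7 (previousSibling): tr
After 8 (nextSibling): nav
After 9 (previousSibling): tr

Answer: invalid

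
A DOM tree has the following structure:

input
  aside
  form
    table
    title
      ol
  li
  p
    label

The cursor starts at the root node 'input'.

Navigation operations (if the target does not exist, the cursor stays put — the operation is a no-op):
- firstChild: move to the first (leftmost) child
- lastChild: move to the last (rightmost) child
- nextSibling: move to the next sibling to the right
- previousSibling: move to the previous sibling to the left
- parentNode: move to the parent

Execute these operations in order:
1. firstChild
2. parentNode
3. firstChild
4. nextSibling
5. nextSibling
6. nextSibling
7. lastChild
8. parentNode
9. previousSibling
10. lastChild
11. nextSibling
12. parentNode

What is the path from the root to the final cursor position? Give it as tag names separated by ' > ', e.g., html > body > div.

Answer: input

Derivation:
After 1 (firstChild): aside
After 2 (parentNode): input
After 3 (firstChild): aside
After 4 (nextSibling): form
After 5 (nextSibling): li
After 6 (nextSibling): p
After 7 (lastChild): label
After 8 (parentNode): p
After 9 (previousSibling): li
After 10 (lastChild): li (no-op, stayed)
After 11 (nextSibling): p
After 12 (parentNode): input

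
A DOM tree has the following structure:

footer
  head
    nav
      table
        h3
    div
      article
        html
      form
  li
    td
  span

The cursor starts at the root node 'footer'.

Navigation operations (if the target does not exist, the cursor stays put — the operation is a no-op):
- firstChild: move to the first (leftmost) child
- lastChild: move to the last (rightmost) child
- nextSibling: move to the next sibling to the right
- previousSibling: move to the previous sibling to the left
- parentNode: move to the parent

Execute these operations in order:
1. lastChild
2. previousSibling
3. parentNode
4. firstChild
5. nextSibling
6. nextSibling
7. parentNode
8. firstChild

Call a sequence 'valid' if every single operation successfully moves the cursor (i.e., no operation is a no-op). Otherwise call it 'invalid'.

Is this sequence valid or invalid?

Answer: valid

Derivation:
After 1 (lastChild): span
After 2 (previousSibling): li
After 3 (parentNode): footer
After 4 (firstChild): head
After 5 (nextSibling): li
After 6 (nextSibling): span
After 7 (parentNode): footer
After 8 (firstChild): head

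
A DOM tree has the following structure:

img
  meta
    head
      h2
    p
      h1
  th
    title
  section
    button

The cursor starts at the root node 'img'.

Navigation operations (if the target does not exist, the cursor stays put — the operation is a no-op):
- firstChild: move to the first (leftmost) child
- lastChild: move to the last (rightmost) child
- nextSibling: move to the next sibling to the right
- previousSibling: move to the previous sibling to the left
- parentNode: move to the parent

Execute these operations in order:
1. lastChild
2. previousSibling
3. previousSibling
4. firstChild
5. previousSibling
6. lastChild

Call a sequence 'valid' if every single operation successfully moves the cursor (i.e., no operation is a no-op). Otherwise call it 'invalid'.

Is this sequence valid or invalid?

Answer: invalid

Derivation:
After 1 (lastChild): section
After 2 (previousSibling): th
After 3 (previousSibling): meta
After 4 (firstChild): head
After 5 (previousSibling): head (no-op, stayed)
After 6 (lastChild): h2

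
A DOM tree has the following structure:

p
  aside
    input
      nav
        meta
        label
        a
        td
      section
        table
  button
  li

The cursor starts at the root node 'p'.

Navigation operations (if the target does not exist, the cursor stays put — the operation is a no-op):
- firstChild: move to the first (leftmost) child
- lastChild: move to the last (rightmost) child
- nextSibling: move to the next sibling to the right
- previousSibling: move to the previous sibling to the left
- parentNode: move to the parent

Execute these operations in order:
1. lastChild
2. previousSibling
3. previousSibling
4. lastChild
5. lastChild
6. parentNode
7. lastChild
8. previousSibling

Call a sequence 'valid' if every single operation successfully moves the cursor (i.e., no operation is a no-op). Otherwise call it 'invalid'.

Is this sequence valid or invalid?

After 1 (lastChild): li
After 2 (previousSibling): button
After 3 (previousSibling): aside
After 4 (lastChild): input
After 5 (lastChild): section
After 6 (parentNode): input
After 7 (lastChild): section
After 8 (previousSibling): nav

Answer: valid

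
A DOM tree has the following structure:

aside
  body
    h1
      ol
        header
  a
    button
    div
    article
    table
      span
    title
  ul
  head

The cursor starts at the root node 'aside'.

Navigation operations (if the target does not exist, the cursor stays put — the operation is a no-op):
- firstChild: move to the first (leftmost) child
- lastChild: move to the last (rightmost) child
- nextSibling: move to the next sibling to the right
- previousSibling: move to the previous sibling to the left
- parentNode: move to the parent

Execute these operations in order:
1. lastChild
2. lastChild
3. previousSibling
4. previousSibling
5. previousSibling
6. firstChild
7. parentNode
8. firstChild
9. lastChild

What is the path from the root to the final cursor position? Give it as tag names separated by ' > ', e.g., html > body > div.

Answer: aside > body > h1 > ol

Derivation:
After 1 (lastChild): head
After 2 (lastChild): head (no-op, stayed)
After 3 (previousSibling): ul
After 4 (previousSibling): a
After 5 (previousSibling): body
After 6 (firstChild): h1
After 7 (parentNode): body
After 8 (firstChild): h1
After 9 (lastChild): ol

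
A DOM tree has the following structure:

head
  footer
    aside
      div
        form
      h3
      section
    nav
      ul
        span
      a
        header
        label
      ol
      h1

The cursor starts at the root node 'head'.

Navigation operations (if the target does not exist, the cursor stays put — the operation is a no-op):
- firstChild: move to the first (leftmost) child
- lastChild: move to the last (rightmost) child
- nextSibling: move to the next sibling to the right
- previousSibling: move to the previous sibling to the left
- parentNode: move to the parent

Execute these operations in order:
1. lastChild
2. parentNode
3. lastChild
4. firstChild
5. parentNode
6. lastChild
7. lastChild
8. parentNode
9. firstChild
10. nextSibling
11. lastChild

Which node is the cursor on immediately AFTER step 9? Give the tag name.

After 1 (lastChild): footer
After 2 (parentNode): head
After 3 (lastChild): footer
After 4 (firstChild): aside
After 5 (parentNode): footer
After 6 (lastChild): nav
After 7 (lastChild): h1
After 8 (parentNode): nav
After 9 (firstChild): ul

Answer: ul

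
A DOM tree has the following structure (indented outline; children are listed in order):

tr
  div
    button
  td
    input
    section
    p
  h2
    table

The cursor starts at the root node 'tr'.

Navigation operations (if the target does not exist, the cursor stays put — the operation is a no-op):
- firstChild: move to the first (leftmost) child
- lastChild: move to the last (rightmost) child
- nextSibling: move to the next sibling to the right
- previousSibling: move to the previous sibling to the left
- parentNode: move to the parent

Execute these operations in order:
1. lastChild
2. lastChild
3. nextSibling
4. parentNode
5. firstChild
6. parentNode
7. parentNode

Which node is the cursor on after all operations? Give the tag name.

After 1 (lastChild): h2
After 2 (lastChild): table
After 3 (nextSibling): table (no-op, stayed)
After 4 (parentNode): h2
After 5 (firstChild): table
After 6 (parentNode): h2
After 7 (parentNode): tr

Answer: tr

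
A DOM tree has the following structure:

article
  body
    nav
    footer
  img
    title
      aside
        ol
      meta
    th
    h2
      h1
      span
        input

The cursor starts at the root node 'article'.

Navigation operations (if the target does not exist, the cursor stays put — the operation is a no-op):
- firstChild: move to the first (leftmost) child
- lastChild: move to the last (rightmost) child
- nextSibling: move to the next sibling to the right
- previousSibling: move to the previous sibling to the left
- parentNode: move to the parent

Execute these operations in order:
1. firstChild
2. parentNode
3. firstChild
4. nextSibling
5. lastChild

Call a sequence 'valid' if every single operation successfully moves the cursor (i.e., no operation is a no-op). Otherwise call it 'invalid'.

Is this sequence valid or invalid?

Answer: valid

Derivation:
After 1 (firstChild): body
After 2 (parentNode): article
After 3 (firstChild): body
After 4 (nextSibling): img
After 5 (lastChild): h2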